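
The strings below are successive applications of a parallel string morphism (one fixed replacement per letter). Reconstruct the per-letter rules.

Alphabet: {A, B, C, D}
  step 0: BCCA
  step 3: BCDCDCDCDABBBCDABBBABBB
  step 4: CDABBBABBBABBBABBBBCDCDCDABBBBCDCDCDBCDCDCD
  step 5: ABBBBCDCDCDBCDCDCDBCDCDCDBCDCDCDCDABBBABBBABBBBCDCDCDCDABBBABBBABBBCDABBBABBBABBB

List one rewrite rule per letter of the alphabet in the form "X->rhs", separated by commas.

A->B, B->CD, C->AB, D->BB

  step 4 ⇒ step 5: CDABBBABBBABBBABBBBCDCDCDABBBBCDCDCDBCDCDCD ⇒ AB·BB·B·CD·CD·CD·B·CD·CD·CD·B·CD·CD·CD·B·CD·CD·CD·CD·AB·BB·AB·BB·AB·BB·B·CD·CD·CD·CD·AB·BB·AB·BB·AB·BB·CD·AB·BB·AB·BB·AB·BB
    A ↦ B
    B ↦ CD
    C ↦ AB
    D ↦ BB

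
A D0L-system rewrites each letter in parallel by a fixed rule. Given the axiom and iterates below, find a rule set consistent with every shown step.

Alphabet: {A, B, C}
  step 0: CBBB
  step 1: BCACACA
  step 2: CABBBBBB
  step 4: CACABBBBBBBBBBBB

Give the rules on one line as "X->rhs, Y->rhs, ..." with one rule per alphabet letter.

A->B, B->CA, C->B

  step 1 ⇒ step 2: BCACACA ⇒ CA·B·B·B·B·B·B
    A ↦ B
    B ↦ CA
    C ↦ B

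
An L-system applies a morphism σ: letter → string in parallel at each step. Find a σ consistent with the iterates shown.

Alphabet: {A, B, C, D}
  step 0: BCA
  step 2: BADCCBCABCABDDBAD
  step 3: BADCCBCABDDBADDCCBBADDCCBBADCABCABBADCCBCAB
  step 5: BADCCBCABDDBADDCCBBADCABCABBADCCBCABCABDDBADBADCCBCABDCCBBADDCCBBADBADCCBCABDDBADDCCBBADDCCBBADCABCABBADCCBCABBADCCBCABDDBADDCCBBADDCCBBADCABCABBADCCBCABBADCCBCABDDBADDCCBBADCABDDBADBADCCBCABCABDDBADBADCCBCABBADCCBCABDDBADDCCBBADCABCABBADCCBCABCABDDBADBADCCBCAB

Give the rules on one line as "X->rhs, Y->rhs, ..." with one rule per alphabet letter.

  step 2 ⇒ step 3: BADCCBCABCABDDBAD ⇒ BAD·CCB·CAB·D·D·BAD·D·CCB·BAD·D·CCB·BAD·CAB·CAB·BAD·CCB·CAB
    A ↦ CCB
    B ↦ BAD
    C ↦ D
    D ↦ CAB

A->CCB, B->BAD, C->D, D->CAB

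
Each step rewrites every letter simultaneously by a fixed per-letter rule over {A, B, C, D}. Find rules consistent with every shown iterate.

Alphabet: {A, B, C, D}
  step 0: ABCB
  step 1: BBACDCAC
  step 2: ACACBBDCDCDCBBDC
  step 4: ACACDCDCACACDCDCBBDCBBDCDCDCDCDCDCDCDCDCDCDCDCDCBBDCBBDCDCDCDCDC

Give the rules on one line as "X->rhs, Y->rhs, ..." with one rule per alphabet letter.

  step 1 ⇒ step 2: BBACDCAC ⇒ AC·AC·BB·DC·DC·DC·BB·DC
    A ↦ BB
    B ↦ AC
    C ↦ DC
    D ↦ DC

A->BB, B->AC, C->DC, D->DC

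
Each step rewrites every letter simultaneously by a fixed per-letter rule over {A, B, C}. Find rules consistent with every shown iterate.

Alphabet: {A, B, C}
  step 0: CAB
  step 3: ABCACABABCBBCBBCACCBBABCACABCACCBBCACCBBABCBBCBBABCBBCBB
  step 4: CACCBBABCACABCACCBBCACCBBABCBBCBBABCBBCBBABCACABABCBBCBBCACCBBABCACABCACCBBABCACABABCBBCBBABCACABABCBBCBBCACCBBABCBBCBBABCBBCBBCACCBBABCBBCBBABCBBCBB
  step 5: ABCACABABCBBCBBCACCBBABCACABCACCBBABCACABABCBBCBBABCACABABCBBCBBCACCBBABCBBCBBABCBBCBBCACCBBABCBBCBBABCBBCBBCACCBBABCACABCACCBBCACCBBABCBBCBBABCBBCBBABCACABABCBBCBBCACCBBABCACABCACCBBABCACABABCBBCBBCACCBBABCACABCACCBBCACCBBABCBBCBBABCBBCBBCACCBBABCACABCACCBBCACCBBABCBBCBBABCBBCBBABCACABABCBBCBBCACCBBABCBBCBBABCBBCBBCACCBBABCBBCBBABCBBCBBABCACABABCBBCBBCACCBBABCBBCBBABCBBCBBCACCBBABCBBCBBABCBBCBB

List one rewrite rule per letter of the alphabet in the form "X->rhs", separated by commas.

  step 4 ⇒ step 5: CACCBBABCACABCACCBBCACCBBABCBBCBBABCBBCBBABCACABABCBBCBBCACCBBABCACABCACCBBABCACABABCBBCBBABCACABABCBBCBBCACCBBABCBBCBBABCBBCBBCACCBBABCBBCBBABCBBCBB ⇒ AB·CAC·AB·AB·CBB·CBB·CAC·CBB·AB·CAC·AB·CAC·CBB·AB·CAC·AB·AB·CBB·CBB·AB·CAC·AB·AB·CBB·CBB·CAC·CBB·AB·CBB·CBB·AB·CBB·CBB·CAC·CBB·AB·CBB·CBB·AB·CBB·CBB·CAC·CBB·AB·CAC·AB·CAC·CBB·CAC·CBB·AB·CBB·CBB·AB·CBB·CBB·AB·CAC·AB·AB·CBB·CBB·CAC·CBB·AB·CAC·AB·CAC·CBB·AB·CAC·AB·AB·CBB·CBB·CAC·CBB·AB·CAC·AB·CAC·CBB·CAC·CBB·AB·CBB·CBB·AB·CBB·CBB·CAC·CBB·AB·CAC·AB·CAC·CBB·CAC·CBB·AB·CBB·CBB·AB·CBB·CBB·AB·CAC·AB·AB·CBB·CBB·CAC·CBB·AB·CBB·CBB·AB·CBB·CBB·CAC·CBB·AB·CBB·CBB·AB·CBB·CBB·AB·CAC·AB·AB·CBB·CBB·CAC·CBB·AB·CBB·CBB·AB·CBB·CBB·CAC·CBB·AB·CBB·CBB·AB·CBB·CBB
    A ↦ CAC
    B ↦ CBB
    C ↦ AB

A->CAC, B->CBB, C->AB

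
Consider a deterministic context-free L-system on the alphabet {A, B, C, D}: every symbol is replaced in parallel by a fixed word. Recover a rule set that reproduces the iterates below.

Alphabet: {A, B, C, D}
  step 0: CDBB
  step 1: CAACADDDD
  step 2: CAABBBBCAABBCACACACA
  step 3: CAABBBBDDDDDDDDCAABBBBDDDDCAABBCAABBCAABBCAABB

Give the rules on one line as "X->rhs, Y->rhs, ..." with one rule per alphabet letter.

A->BB, B->DD, C->CAA, D->CA

  step 2 ⇒ step 3: CAABBBBCAABBCACACACA ⇒ CAA·BB·BB·DD·DD·DD·DD·CAA·BB·BB·DD·DD·CAA·BB·CAA·BB·CAA·BB·CAA·BB
    A ↦ BB
    B ↦ DD
    C ↦ CAA
  step 0 ⇒ step 1: CDBB ⇒ CAA·CA·DD·DD
    D ↦ CA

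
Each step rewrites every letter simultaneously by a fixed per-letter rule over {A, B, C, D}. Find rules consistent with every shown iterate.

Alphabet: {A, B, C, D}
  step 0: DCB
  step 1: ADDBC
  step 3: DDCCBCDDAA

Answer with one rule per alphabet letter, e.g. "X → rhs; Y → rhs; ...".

A->C, B->BC, C->DD, D->A

  step 0 ⇒ step 1: DCB ⇒ A·DD·BC
    B ↦ BC
    C ↦ DD
    D ↦ A
    A ↦ C  (constrained at step 1)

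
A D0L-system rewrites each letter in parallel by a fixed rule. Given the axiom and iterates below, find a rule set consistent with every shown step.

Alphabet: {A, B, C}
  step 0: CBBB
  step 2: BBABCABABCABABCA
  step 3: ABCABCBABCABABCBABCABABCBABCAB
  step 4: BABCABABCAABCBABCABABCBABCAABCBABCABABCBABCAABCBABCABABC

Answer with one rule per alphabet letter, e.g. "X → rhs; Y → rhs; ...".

A->B, B->ABC, C->A

  step 3 ⇒ step 4: ABCABCBABCABABCBABCABABCBABCAB ⇒ B·ABC·A·B·ABC·A·ABC·B·ABC·A·B·ABC·B·ABC·A·ABC·B·ABC·A·B·ABC·B·ABC·A·ABC·B·ABC·A·B·ABC
    A ↦ B
    B ↦ ABC
    C ↦ A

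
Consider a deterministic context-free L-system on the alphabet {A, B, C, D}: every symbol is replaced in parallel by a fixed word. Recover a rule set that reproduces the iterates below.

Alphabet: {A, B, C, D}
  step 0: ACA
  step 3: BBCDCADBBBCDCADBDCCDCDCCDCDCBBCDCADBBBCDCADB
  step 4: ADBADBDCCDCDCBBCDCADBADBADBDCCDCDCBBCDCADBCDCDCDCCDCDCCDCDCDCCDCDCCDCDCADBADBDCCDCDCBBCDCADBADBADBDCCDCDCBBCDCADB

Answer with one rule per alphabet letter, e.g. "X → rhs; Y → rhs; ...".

A->BB, B->ADB, C->DC, D->CDC

  step 3 ⇒ step 4: BBCDCADBBBCDCADBDCCDCDCCDCDCBBCDCADBBBCDCADB ⇒ ADB·ADB·DC·CDC·DC·BB·CDC·ADB·ADB·ADB·DC·CDC·DC·BB·CDC·ADB·CDC·DC·DC·CDC·DC·CDC·DC·DC·CDC·DC·CDC·DC·ADB·ADB·DC·CDC·DC·BB·CDC·ADB·ADB·ADB·DC·CDC·DC·BB·CDC·ADB
    A ↦ BB
    B ↦ ADB
    C ↦ DC
    D ↦ CDC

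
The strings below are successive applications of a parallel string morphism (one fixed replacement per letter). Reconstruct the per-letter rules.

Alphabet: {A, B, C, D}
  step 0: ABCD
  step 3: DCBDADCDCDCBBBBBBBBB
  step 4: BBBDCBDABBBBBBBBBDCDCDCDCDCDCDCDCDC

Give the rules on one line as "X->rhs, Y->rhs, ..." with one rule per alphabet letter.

A->DA, B->DC, C->BB, D->B

  step 3 ⇒ step 4: DCBDADCDCDCBBBBBBBBB ⇒ B·BB·DC·B·DA·B·BB·B·BB·B·BB·DC·DC·DC·DC·DC·DC·DC·DC·DC
    A ↦ DA
    B ↦ DC
    C ↦ BB
    D ↦ B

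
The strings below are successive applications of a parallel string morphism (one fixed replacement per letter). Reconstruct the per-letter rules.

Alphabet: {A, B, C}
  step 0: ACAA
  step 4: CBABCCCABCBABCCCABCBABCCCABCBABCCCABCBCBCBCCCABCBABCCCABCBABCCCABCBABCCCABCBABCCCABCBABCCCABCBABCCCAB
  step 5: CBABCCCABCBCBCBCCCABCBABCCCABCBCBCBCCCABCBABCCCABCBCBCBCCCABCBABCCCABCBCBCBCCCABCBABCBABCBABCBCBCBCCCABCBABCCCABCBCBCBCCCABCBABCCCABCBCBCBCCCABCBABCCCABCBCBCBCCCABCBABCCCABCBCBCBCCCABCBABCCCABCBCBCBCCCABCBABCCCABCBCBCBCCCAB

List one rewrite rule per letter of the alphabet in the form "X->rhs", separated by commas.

A->CCC, B->AB, C->CB

  step 4 ⇒ step 5: CBABCCCABCBABCCCABCBABCCCABCBABCCCABCBCBCBCCCABCBABCCCABCBABCCCABCBABCCCABCBABCCCABCBABCCCABCBABCCCAB ⇒ CB·AB·CCC·AB·CB·CB·CB·CCC·AB·CB·AB·CCC·AB·CB·CB·CB·CCC·AB·CB·AB·CCC·AB·CB·CB·CB·CCC·AB·CB·AB·CCC·AB·CB·CB·CB·CCC·AB·CB·AB·CB·AB·CB·AB·CB·CB·CB·CCC·AB·CB·AB·CCC·AB·CB·CB·CB·CCC·AB·CB·AB·CCC·AB·CB·CB·CB·CCC·AB·CB·AB·CCC·AB·CB·CB·CB·CCC·AB·CB·AB·CCC·AB·CB·CB·CB·CCC·AB·CB·AB·CCC·AB·CB·CB·CB·CCC·AB·CB·AB·CCC·AB·CB·CB·CB·CCC·AB
    A ↦ CCC
    B ↦ AB
    C ↦ CB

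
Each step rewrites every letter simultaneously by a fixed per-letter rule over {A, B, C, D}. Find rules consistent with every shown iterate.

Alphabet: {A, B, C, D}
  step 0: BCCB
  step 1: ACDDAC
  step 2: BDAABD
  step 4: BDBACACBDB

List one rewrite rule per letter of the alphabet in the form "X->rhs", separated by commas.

  step 1 ⇒ step 2: ACDDAC ⇒ B·D·A·A·B·D
    A ↦ B
    C ↦ D
    D ↦ A
  step 0 ⇒ step 1: BCCB ⇒ AC·D·D·AC
    B ↦ AC

A->B, B->AC, C->D, D->A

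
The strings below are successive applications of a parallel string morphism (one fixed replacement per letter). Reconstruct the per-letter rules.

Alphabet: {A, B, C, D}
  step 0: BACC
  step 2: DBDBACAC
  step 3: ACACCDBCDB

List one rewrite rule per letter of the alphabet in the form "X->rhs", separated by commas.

A->C, B->C, C->DB, D->A

  step 2 ⇒ step 3: DBDBACAC ⇒ A·C·A·C·C·DB·C·DB
    A ↦ C
    B ↦ C
    C ↦ DB
    D ↦ A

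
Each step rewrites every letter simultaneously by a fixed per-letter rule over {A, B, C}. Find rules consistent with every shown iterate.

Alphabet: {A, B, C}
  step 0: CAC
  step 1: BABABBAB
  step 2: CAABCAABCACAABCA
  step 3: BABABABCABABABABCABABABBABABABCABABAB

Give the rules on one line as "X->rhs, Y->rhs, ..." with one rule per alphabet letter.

A->AB, B->CA, C->BAB

  step 2 ⇒ step 3: CAABCAABCACAABCA ⇒ BAB·AB·AB·CA·BAB·AB·AB·CA·BAB·AB·BAB·AB·AB·CA·BAB·AB
    A ↦ AB
    B ↦ CA
    C ↦ BAB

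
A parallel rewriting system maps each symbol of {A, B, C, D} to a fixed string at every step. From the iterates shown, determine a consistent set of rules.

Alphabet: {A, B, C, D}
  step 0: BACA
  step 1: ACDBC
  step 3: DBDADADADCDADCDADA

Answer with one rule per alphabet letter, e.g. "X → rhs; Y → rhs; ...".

  step 0 ⇒ step 1: BACA ⇒ A·C·DB·C
    A ↦ C
    B ↦ A
    C ↦ DB
    D ↦ DAD  (constrained at step 1)

A->C, B->A, C->DB, D->DAD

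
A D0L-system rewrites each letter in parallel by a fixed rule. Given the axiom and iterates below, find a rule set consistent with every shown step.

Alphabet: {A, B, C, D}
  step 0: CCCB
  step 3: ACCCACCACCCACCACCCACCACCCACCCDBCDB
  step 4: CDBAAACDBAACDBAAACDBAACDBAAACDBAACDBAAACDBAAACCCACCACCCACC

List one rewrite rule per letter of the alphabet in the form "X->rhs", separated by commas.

  step 3 ⇒ step 4: ACCCACCACCCACCACCCACCACCCACCCDBCDB ⇒ CDB·A·A·A·CDB·A·A·CDB·A·A·A·CDB·A·A·CDB·A·A·A·CDB·A·A·CDB·A·A·A·CDB·A·A·A·CCC·ACC·A·CCC·ACC
    A ↦ CDB
    B ↦ ACC
    C ↦ A
    D ↦ CCC

A->CDB, B->ACC, C->A, D->CCC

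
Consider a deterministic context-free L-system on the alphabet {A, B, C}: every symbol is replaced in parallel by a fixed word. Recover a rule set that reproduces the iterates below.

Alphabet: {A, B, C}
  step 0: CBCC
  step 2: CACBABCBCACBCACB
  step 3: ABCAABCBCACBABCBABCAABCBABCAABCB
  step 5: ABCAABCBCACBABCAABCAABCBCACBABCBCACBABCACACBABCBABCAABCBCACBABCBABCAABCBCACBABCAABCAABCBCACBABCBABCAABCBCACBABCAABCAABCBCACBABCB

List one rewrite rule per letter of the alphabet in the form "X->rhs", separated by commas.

  step 2 ⇒ step 3: CACBABCBCACBCACB ⇒ AB·CA·AB·CB·CA·CB·AB·CB·AB·CA·AB·CB·AB·CA·AB·CB
    A ↦ CA
    B ↦ CB
    C ↦ AB

A->CA, B->CB, C->AB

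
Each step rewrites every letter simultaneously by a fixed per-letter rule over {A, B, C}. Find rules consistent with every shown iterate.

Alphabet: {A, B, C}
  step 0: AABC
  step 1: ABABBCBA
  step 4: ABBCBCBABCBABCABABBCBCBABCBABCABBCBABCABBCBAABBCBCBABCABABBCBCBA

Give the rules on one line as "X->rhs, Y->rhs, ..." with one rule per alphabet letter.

  step 0 ⇒ step 1: AABC ⇒ AB·AB·BC·BA
    A ↦ AB
    B ↦ BC
    C ↦ BA

A->AB, B->BC, C->BA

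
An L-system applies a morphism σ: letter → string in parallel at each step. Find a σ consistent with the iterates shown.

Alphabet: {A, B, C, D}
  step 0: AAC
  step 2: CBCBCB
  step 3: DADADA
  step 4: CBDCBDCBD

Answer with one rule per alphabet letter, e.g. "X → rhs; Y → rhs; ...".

A->D, B->A, C->D, D->CB

  step 3 ⇒ step 4: DADADA ⇒ CB·D·CB·D·CB·D
    A ↦ D
    D ↦ CB
  step 2 ⇒ step 3: CBCBCB ⇒ D·A·D·A·D·A
    B ↦ A
  step 2 ⇒ step 3: CBCBCB ⇒ D·A·D·A·D·A
    C ↦ D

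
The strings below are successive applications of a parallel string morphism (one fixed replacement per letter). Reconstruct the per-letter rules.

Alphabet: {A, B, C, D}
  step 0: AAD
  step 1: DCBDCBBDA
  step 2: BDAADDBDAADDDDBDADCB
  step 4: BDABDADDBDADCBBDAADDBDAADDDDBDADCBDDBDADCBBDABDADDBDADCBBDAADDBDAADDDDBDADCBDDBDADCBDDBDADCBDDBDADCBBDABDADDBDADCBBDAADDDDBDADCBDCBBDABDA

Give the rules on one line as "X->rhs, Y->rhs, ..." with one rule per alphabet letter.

  step 1 ⇒ step 2: DCBDCBBDA ⇒ BDA·A·DD·BDA·A·DD·DD·BDA·DCB
    A ↦ DCB
    B ↦ DD
    C ↦ A
    D ↦ BDA

A->DCB, B->DD, C->A, D->BDA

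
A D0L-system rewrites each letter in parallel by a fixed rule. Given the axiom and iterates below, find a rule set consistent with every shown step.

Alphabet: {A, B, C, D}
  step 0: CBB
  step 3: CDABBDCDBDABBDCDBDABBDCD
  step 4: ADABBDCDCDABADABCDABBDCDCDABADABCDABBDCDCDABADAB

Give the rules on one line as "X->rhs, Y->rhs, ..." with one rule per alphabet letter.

A->BD, B->CD, C->AD, D->AB

  step 3 ⇒ step 4: CDABBDCDBDABBDCDBDABBDCD ⇒ AD·AB·BD·CD·CD·AB·AD·AB·CD·AB·BD·CD·CD·AB·AD·AB·CD·AB·BD·CD·CD·AB·AD·AB
    A ↦ BD
    B ↦ CD
    C ↦ AD
    D ↦ AB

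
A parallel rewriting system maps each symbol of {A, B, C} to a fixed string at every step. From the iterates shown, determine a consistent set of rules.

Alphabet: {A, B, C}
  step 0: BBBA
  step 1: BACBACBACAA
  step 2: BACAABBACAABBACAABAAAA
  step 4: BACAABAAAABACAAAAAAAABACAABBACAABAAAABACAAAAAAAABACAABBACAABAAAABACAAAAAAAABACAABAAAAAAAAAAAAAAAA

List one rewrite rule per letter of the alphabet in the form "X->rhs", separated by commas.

A->AA, B->BAC, C->B

  step 1 ⇒ step 2: BACBACBACAA ⇒ BAC·AA·B·BAC·AA·B·BAC·AA·B·AA·AA
    A ↦ AA
    B ↦ BAC
    C ↦ B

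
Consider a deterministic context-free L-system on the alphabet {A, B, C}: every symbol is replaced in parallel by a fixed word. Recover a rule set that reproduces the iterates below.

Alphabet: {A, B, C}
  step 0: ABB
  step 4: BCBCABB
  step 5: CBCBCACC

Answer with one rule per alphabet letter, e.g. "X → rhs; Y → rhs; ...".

  step 4 ⇒ step 5: BCBCABB ⇒ C·B·C·B·CA·C·C
    A ↦ CA
    B ↦ C
    C ↦ B

A->CA, B->C, C->B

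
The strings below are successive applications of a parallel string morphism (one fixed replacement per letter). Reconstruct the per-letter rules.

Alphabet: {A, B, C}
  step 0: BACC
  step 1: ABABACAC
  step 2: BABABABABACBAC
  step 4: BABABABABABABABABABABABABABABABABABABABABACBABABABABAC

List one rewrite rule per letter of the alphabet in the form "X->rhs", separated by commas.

  step 1 ⇒ step 2: ABABACAC ⇒ B·ABA·B·ABA·B·AC·B·AC
    A ↦ B
    B ↦ ABA
    C ↦ AC

A->B, B->ABA, C->AC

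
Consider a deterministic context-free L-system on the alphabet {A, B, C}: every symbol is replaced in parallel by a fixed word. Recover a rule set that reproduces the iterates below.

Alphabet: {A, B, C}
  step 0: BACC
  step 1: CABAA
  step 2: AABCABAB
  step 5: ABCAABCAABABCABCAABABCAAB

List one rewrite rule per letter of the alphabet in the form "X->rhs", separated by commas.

A->AB, B->C, C->A

  step 1 ⇒ step 2: CABAA ⇒ A·AB·C·AB·AB
    A ↦ AB
    B ↦ C
    C ↦ A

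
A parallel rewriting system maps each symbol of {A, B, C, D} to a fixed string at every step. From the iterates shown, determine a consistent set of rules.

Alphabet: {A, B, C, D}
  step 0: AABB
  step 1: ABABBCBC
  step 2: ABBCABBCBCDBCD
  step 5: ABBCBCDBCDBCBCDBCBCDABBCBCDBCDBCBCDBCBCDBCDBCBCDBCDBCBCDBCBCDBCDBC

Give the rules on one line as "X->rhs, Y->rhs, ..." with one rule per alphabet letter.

  step 1 ⇒ step 2: ABABBCBC ⇒ AB·BC·AB·BC·BC·D·BC·D
    A ↦ AB
    B ↦ BC
    C ↦ D
    D ↦ BC  (constrained at step 2)

A->AB, B->BC, C->D, D->BC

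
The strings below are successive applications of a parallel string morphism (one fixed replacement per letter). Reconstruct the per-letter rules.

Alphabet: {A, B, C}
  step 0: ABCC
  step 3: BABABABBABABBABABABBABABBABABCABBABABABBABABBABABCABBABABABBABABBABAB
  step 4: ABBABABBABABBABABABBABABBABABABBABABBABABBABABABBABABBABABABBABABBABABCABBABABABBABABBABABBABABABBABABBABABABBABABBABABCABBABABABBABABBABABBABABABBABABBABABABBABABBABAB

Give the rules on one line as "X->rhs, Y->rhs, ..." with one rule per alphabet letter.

  step 3 ⇒ step 4: BABABABBABABBABABABBABABBABABCABBABABABBABABBABABCABBABABABBABABBABAB ⇒ AB·BAB·AB·BAB·AB·BAB·AB·AB·BAB·AB·BAB·AB·AB·BAB·AB·BAB·AB·BAB·AB·AB·BAB·AB·BAB·AB·AB·BAB·AB·BAB·AB·CAB·BAB·AB·AB·BAB·AB·BAB·AB·BAB·AB·AB·BAB·AB·BAB·AB·AB·BAB·AB·BAB·AB·CAB·BAB·AB·AB·BAB·AB·BAB·AB·BAB·AB·AB·BAB·AB·BAB·AB·AB·BAB·AB·BAB·AB
    A ↦ BAB
    B ↦ AB
    C ↦ CAB

A->BAB, B->AB, C->CAB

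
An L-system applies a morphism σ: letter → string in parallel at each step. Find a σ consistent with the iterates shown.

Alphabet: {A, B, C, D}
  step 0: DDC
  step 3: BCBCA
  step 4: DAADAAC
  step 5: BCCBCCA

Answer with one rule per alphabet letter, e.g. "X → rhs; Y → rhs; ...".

A->C, B->DA, C->A, D->B

  step 4 ⇒ step 5: DAADAAC ⇒ B·C·C·B·C·C·A
    A ↦ C
    C ↦ A
    D ↦ B
  step 3 ⇒ step 4: BCBCA ⇒ DA·A·DA·A·C
    B ↦ DA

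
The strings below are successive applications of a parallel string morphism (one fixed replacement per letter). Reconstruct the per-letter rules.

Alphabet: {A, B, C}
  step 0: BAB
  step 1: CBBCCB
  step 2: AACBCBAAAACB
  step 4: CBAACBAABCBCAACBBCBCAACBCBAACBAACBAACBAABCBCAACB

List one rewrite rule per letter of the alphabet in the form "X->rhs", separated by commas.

  step 1 ⇒ step 2: CBBCCB ⇒ AA·CB·CB·AA·AA·CB
    B ↦ CB
    C ↦ AA
  step 0 ⇒ step 1: BAB ⇒ CB·BC·CB
    A ↦ BC

A->BC, B->CB, C->AA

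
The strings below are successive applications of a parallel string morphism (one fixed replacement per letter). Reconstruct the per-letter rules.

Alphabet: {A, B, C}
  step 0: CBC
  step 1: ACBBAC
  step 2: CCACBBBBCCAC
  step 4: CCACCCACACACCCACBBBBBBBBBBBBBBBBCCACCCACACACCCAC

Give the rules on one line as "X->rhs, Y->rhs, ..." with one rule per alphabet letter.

A->CC, B->BB, C->AC

  step 1 ⇒ step 2: ACBBAC ⇒ CC·AC·BB·BB·CC·AC
    A ↦ CC
    B ↦ BB
    C ↦ AC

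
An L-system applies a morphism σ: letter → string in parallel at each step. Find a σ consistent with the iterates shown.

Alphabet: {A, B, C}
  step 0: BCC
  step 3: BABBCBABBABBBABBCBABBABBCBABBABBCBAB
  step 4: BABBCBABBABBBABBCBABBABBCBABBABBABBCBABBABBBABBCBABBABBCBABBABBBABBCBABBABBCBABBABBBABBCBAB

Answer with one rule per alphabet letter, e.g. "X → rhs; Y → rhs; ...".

A->BC, B->BAB, C->B

  step 3 ⇒ step 4: BABBCBABBABBBABBCBABBABBCBABBABBCBAB ⇒ BAB·BC·BAB·BAB·B·BAB·BC·BAB·BAB·BC·BAB·BAB·BAB·BC·BAB·BAB·B·BAB·BC·BAB·BAB·BC·BAB·BAB·B·BAB·BC·BAB·BAB·BC·BAB·BAB·B·BAB·BC·BAB
    A ↦ BC
    B ↦ BAB
    C ↦ B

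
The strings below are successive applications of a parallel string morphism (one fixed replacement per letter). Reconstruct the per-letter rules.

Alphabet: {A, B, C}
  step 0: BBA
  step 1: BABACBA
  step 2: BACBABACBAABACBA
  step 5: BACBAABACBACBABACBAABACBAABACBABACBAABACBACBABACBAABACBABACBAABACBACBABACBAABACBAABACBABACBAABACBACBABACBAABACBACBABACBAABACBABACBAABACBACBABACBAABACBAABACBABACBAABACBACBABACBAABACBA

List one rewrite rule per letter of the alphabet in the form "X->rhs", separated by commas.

  step 1 ⇒ step 2: BABACBA ⇒ BA·CBA·BA·CBA·A·BA·CBA
    A ↦ CBA
    B ↦ BA
    C ↦ A

A->CBA, B->BA, C->A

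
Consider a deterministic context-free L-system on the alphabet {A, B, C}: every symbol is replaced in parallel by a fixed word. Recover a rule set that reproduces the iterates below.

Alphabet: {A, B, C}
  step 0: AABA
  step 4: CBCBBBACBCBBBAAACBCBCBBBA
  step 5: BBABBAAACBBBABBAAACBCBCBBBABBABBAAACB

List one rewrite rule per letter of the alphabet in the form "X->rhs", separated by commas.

A->CB, B->A, C->BB

  step 4 ⇒ step 5: CBCBBBACBCBBBAAACBCBCBBBA ⇒ BB·A·BB·A·A·A·CB·BB·A·BB·A·A·A·CB·CB·CB·BB·A·BB·A·BB·A·A·A·CB
    A ↦ CB
    B ↦ A
    C ↦ BB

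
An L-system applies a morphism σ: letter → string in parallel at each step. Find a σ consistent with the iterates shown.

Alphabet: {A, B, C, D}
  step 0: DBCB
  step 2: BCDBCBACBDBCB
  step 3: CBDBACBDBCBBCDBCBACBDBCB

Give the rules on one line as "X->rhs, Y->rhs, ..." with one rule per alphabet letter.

  step 2 ⇒ step 3: BCDBCBACBDBCB ⇒ CB·DB·A·CB·DB·CB·BC·DB·CB·A·CB·DB·CB
    A ↦ BC
    B ↦ CB
    C ↦ DB
    D ↦ A

A->BC, B->CB, C->DB, D->A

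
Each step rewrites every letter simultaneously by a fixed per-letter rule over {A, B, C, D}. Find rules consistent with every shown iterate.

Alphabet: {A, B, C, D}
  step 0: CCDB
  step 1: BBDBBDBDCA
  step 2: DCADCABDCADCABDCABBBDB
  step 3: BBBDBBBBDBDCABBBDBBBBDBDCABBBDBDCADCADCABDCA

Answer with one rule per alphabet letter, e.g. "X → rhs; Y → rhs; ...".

  step 2 ⇒ step 3: DCADCABDCADCABDCABBBDB ⇒ B·BBD·B·B·BBD·B·DCA·B·BBD·B·B·BBD·B·DCA·B·BBD·B·DCA·DCA·DCA·B·DCA
    A ↦ B
    B ↦ DCA
    C ↦ BBD
    D ↦ B

A->B, B->DCA, C->BBD, D->B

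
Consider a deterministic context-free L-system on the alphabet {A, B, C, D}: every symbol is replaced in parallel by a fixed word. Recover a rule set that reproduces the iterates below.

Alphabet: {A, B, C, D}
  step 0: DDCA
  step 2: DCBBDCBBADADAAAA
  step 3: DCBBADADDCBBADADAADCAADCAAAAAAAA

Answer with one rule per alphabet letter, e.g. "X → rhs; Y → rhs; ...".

  step 2 ⇒ step 3: DCBBDCBBADADAAAA ⇒ DC·BB·AD·AD·DC·BB·AD·AD·AA·DC·AA·DC·AA·AA·AA·AA
    A ↦ AA
    B ↦ AD
    C ↦ BB
    D ↦ DC

A->AA, B->AD, C->BB, D->DC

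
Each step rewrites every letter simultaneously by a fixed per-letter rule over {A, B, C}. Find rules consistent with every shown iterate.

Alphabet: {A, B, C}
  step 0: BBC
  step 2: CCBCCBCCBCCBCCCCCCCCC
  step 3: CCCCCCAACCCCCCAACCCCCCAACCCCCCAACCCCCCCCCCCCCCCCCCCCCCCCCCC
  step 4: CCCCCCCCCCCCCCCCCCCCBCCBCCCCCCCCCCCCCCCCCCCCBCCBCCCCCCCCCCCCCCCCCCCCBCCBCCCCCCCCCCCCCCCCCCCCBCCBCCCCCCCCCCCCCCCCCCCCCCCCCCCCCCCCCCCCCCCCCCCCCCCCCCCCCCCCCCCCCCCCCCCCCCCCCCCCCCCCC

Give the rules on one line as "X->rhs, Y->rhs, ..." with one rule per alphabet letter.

A->CCB, B->AA, C->CCC

  step 3 ⇒ step 4: CCCCCCAACCCCCCAACCCCCCAACCCCCCAACCCCCCCCCCCCCCCCCCCCCCCCCCC ⇒ CCC·CCC·CCC·CCC·CCC·CCC·CCB·CCB·CCC·CCC·CCC·CCC·CCC·CCC·CCB·CCB·CCC·CCC·CCC·CCC·CCC·CCC·CCB·CCB·CCC·CCC·CCC·CCC·CCC·CCC·CCB·CCB·CCC·CCC·CCC·CCC·CCC·CCC·CCC·CCC·CCC·CCC·CCC·CCC·CCC·CCC·CCC·CCC·CCC·CCC·CCC·CCC·CCC·CCC·CCC·CCC·CCC·CCC·CCC
    A ↦ CCB
    C ↦ CCC
  step 2 ⇒ step 3: CCBCCBCCBCCBCCCCCCCCC ⇒ CCC·CCC·AA·CCC·CCC·AA·CCC·CCC·AA·CCC·CCC·AA·CCC·CCC·CCC·CCC·CCC·CCC·CCC·CCC·CCC
    B ↦ AA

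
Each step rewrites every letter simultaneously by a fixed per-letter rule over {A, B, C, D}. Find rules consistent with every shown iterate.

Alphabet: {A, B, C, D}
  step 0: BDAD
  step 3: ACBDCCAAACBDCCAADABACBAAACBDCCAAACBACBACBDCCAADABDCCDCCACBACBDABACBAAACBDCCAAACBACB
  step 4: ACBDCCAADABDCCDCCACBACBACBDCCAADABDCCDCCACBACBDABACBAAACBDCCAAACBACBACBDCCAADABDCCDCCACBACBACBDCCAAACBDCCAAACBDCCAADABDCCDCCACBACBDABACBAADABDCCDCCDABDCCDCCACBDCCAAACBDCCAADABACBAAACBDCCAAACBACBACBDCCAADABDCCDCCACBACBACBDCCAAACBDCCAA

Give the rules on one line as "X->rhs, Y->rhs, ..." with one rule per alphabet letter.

  step 3 ⇒ step 4: ACBDCCAAACBDCCAADABACBAAACBDCCAAACBACBACBDCCAADABDCCDCCACBACBDABACBAAACBDCCAAACBACB ⇒ ACB·DCC·AA·DAB·DCC·DCC·ACB·ACB·ACB·DCC·AA·DAB·DCC·DCC·ACB·ACB·DAB·ACB·AA·ACB·DCC·AA·ACB·ACB·ACB·DCC·AA·DAB·DCC·DCC·ACB·ACB·ACB·DCC·AA·ACB·DCC·AA·ACB·DCC·AA·DAB·DCC·DCC·ACB·ACB·DAB·ACB·AA·DAB·DCC·DCC·DAB·DCC·DCC·ACB·DCC·AA·ACB·DCC·AA·DAB·ACB·AA·ACB·DCC·AA·ACB·ACB·ACB·DCC·AA·DAB·DCC·DCC·ACB·ACB·ACB·DCC·AA·ACB·DCC·AA
    A ↦ ACB
    B ↦ AA
    C ↦ DCC
    D ↦ DAB

A->ACB, B->AA, C->DCC, D->DAB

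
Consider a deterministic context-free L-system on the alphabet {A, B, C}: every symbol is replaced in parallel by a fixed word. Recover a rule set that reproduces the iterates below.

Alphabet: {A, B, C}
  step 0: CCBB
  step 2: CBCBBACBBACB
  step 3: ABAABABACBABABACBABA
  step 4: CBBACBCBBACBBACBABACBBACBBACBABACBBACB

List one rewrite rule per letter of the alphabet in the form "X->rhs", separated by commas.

  step 3 ⇒ step 4: ABAABABACBABABACBABA ⇒ CB·BA·CB·CB·BA·CB·BA·CB·A·BA·CB·BA·CB·BA·CB·A·BA·CB·BA·CB
    A ↦ CB
    B ↦ BA
    C ↦ A

A->CB, B->BA, C->A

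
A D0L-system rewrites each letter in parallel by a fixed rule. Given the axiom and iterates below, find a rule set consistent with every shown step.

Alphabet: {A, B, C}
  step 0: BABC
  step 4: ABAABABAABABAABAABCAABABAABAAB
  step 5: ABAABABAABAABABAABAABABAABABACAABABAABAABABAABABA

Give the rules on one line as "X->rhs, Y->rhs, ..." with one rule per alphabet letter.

  step 4 ⇒ step 5: ABAABABAABABAABAABCAABABAABAAB ⇒ AB·A·AB·AB·A·AB·A·AB·AB·A·AB·A·AB·AB·A·AB·AB·A·CA·AB·AB·A·AB·A·AB·AB·A·AB·AB·A
    A ↦ AB
    B ↦ A
    C ↦ CA

A->AB, B->A, C->CA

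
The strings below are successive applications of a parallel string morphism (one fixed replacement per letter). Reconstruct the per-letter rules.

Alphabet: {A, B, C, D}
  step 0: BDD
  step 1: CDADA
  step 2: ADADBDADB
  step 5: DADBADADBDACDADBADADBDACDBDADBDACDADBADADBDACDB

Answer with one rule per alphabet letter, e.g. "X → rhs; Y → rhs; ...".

  step 1 ⇒ step 2: CDADA ⇒ A·DA·DB·DA·DB
    A ↦ DB
    C ↦ A
    D ↦ DA
  step 0 ⇒ step 1: BDD ⇒ C·DA·DA
    B ↦ C

A->DB, B->C, C->A, D->DA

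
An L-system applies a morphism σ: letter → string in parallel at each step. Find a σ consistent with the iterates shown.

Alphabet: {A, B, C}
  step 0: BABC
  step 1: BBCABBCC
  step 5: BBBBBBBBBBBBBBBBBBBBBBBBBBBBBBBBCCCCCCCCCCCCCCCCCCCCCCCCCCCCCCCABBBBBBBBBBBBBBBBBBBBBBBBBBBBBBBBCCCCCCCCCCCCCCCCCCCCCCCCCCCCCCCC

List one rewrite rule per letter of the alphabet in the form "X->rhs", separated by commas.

A->CA, B->BB, C->CC

  step 0 ⇒ step 1: BABC ⇒ BB·CA·BB·CC
    A ↦ CA
    B ↦ BB
    C ↦ CC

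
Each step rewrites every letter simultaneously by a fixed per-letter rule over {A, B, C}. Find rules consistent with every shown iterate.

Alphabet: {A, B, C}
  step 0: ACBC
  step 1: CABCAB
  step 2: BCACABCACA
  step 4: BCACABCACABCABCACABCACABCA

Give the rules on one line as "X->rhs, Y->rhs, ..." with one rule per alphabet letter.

  step 1 ⇒ step 2: CABCAB ⇒ B·CA·CA·B·CA·CA
    A ↦ CA
    B ↦ CA
    C ↦ B

A->CA, B->CA, C->B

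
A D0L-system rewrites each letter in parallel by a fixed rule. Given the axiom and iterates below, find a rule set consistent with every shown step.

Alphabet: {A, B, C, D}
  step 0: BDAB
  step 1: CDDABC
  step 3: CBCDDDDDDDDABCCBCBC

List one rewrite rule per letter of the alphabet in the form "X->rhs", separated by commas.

  step 0 ⇒ step 1: BDAB ⇒ C·DD·AB·C
    A ↦ AB
    B ↦ C
    D ↦ DD
    C ↦ CB  (constrained at step 1)

A->AB, B->C, C->CB, D->DD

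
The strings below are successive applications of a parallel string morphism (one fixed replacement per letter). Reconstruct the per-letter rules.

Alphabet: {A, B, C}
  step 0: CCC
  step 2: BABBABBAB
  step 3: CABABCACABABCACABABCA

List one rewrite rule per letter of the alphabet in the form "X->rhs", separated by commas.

A->BAB, B->CA, C->A

  step 2 ⇒ step 3: BABBABBAB ⇒ CA·BAB·CA·CA·BAB·CA·CA·BAB·CA
    A ↦ BAB
    B ↦ CA
    C ↦ A  (constrained at step 0)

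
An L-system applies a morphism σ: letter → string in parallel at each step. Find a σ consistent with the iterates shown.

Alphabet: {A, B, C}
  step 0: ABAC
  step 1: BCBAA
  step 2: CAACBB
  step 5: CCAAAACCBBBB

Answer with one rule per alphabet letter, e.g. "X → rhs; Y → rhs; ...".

A->B, B->C, C->AA

  step 1 ⇒ step 2: BCBAA ⇒ C·AA·C·B·B
    A ↦ B
    B ↦ C
    C ↦ AA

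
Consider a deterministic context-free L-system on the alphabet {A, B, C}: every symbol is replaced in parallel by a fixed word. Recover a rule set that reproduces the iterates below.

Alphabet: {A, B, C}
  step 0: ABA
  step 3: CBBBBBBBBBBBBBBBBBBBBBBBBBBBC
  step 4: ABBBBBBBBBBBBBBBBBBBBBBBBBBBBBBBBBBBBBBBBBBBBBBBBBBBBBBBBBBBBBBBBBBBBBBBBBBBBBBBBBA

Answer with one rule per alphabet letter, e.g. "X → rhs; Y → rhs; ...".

  step 3 ⇒ step 4: CBBBBBBBBBBBBBBBBBBBBBBBBBBBC ⇒ A·BBB·BBB·BBB·BBB·BBB·BBB·BBB·BBB·BBB·BBB·BBB·BBB·BBB·BBB·BBB·BBB·BBB·BBB·BBB·BBB·BBB·BBB·BBB·BBB·BBB·BBB·BBB·A
    B ↦ BBB
    C ↦ A
    A ↦ C  (constrained at step 0)

A->C, B->BBB, C->A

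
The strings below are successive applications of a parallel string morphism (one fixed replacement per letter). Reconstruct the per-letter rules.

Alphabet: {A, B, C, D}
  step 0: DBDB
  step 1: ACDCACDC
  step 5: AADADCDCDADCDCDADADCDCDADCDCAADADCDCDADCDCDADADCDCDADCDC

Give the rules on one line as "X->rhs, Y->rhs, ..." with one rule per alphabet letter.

  step 0 ⇒ step 1: DBDB ⇒ A·CDC·A·CDC
    B ↦ CDC
    D ↦ A
    A ↦ D  (constrained at step 1)
    C ↦ DAB  (constrained at step 1)

A->D, B->CDC, C->DAB, D->A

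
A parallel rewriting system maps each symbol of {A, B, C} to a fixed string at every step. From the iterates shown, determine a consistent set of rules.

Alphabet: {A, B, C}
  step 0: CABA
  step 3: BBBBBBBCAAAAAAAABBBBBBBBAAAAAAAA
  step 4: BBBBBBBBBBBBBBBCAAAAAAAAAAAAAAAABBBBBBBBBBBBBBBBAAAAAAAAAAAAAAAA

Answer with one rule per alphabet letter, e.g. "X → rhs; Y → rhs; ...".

  step 3 ⇒ step 4: BBBBBBBCAAAAAAAABBBBBBBBAAAAAAAA ⇒ BB·BB·BB·BB·BB·BB·BB·BC·AA·AA·AA·AA·AA·AA·AA·AA·BB·BB·BB·BB·BB·BB·BB·BB·AA·AA·AA·AA·AA·AA·AA·AA
    A ↦ AA
    B ↦ BB
    C ↦ BC

A->AA, B->BB, C->BC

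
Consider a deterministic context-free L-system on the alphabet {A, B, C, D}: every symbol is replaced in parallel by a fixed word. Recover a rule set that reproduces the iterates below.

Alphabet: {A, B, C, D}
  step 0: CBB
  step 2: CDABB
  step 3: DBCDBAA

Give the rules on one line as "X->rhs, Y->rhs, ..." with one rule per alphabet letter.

A->B, B->A, C->DB, D->CD

  step 2 ⇒ step 3: CDABB ⇒ DB·CD·B·A·A
    A ↦ B
    B ↦ A
    C ↦ DB
    D ↦ CD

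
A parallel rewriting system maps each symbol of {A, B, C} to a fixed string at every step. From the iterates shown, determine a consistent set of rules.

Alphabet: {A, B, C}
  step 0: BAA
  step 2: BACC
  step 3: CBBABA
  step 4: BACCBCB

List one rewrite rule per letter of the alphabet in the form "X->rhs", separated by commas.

A->B, B->C, C->BA

  step 3 ⇒ step 4: CBBABA ⇒ BA·C·C·B·C·B
    A ↦ B
    B ↦ C
    C ↦ BA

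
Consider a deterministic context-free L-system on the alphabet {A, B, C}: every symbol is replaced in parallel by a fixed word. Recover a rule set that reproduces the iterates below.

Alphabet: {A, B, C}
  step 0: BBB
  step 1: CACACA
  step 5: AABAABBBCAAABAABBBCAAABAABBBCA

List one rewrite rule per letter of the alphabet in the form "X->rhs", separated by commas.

  step 0 ⇒ step 1: BBB ⇒ CA·CA·CA
    B ↦ CA
    A ↦ B  (constrained at step 1)
    C ↦ AA  (constrained at step 1)

A->B, B->CA, C->AA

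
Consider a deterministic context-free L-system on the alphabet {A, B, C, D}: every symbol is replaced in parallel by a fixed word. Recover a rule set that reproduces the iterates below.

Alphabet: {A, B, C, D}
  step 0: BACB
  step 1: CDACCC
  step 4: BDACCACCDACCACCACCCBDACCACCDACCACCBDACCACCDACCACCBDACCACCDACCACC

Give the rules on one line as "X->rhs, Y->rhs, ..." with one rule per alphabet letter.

  step 0 ⇒ step 1: BACB ⇒ C·D·ACC·C
    A ↦ D
    B ↦ C
    C ↦ ACC
    D ↦ B  (constrained at step 1)

A->D, B->C, C->ACC, D->B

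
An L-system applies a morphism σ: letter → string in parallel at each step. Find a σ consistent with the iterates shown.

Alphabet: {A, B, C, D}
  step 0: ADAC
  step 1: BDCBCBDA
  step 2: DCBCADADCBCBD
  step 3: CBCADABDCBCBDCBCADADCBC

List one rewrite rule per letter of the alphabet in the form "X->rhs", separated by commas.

  step 2 ⇒ step 3: DCBCADADCBCBD ⇒ CBC·A·D·A·BD·CBC·BD·CBC·A·D·A·D·CBC
    A ↦ BD
    B ↦ D
    C ↦ A
    D ↦ CBC

A->BD, B->D, C->A, D->CBC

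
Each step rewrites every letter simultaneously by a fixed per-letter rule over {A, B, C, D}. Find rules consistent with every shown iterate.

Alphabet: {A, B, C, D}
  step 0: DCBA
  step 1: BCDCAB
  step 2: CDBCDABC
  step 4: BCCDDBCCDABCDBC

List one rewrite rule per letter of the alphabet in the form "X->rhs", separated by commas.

A->AB, B->C, C->D, D->BC

  step 1 ⇒ step 2: BCDCAB ⇒ C·D·BC·D·AB·C
    A ↦ AB
    B ↦ C
    C ↦ D
    D ↦ BC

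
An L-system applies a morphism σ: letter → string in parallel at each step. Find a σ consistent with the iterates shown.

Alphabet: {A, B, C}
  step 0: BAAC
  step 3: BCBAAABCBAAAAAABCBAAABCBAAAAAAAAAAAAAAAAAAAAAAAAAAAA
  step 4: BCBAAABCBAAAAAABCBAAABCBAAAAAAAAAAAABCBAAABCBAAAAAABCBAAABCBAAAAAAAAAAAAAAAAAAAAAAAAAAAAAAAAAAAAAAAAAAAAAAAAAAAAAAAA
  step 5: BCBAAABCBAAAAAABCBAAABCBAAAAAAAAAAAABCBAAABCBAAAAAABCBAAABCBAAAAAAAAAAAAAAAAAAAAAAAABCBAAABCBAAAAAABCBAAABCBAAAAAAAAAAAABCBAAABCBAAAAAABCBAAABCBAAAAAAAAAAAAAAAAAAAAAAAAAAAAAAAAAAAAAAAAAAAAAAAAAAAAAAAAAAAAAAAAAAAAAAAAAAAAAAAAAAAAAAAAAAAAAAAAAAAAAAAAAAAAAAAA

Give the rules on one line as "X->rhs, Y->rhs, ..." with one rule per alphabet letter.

A->AA, B->BCB, C->AAA

  step 4 ⇒ step 5: BCBAAABCBAAAAAABCBAAABCBAAAAAAAAAAAABCBAAABCBAAAAAABCBAAABCBAAAAAAAAAAAAAAAAAAAAAAAAAAAAAAAAAAAAAAAAAAAAAAAAAAAAAAAA ⇒ BCB·AAA·BCB·AA·AA·AA·BCB·AAA·BCB·AA·AA·AA·AA·AA·AA·BCB·AAA·BCB·AA·AA·AA·BCB·AAA·BCB·AA·AA·AA·AA·AA·AA·AA·AA·AA·AA·AA·AA·BCB·AAA·BCB·AA·AA·AA·BCB·AAA·BCB·AA·AA·AA·AA·AA·AA·BCB·AAA·BCB·AA·AA·AA·BCB·AAA·BCB·AA·AA·AA·AA·AA·AA·AA·AA·AA·AA·AA·AA·AA·AA·AA·AA·AA·AA·AA·AA·AA·AA·AA·AA·AA·AA·AA·AA·AA·AA·AA·AA·AA·AA·AA·AA·AA·AA·AA·AA·AA·AA·AA·AA·AA·AA·AA·AA·AA·AA·AA·AA·AA·AA·AA·AA
    A ↦ AA
    B ↦ BCB
    C ↦ AAA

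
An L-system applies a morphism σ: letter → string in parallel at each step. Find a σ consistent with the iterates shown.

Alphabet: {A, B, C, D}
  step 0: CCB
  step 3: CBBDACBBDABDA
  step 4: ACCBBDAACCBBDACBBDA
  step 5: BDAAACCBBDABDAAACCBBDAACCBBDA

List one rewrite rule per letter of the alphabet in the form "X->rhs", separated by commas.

A->BDA, B->C, C->A, D->B

  step 4 ⇒ step 5: ACCBBDAACCBBDACBBDA ⇒ BDA·A·A·C·C·B·BDA·BDA·A·A·C·C·B·BDA·A·C·C·B·BDA
    A ↦ BDA
    B ↦ C
    C ↦ A
    D ↦ B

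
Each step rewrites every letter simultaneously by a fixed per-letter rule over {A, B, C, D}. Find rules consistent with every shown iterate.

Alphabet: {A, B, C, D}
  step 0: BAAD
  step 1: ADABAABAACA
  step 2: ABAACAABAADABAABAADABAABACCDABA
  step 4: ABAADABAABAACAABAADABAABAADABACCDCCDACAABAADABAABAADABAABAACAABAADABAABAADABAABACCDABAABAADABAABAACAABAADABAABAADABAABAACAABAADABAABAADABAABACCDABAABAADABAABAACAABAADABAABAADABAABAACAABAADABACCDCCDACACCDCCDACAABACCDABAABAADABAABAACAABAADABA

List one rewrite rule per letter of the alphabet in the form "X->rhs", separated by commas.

  step 1 ⇒ step 2: ADABAABAACA ⇒ ABA·ACA·ABA·AD·ABA·ABA·AD·ABA·ABA·CCD·ABA
    A ↦ ABA
    B ↦ AD
    C ↦ CCD
    D ↦ ACA

A->ABA, B->AD, C->CCD, D->ACA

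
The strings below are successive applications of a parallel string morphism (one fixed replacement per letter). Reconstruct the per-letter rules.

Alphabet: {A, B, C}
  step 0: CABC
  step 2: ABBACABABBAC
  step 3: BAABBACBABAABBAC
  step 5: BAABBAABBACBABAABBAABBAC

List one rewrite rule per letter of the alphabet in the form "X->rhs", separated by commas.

A->B, B->A, C->BAC

  step 2 ⇒ step 3: ABBACABABBAC ⇒ B·A·A·B·BAC·B·A·B·A·A·B·BAC
    A ↦ B
    B ↦ A
    C ↦ BAC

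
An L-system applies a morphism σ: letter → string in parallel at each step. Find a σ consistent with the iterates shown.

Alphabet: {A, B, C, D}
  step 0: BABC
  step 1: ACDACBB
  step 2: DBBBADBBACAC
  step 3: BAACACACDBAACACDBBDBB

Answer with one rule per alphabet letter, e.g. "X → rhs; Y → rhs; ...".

  step 2 ⇒ step 3: DBBBADBBACAC ⇒ BA·AC·AC·AC·D·BA·AC·AC·D·BB·D·BB
    A ↦ D
    B ↦ AC
    C ↦ BB
    D ↦ BA

A->D, B->AC, C->BB, D->BA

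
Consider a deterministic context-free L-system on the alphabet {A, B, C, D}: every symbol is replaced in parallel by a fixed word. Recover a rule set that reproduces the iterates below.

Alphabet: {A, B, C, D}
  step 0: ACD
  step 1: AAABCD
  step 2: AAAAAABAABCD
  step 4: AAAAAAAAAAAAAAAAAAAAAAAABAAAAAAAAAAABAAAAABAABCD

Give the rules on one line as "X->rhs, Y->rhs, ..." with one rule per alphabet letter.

A->AA, B->BA, C->AB, D->CD

  step 1 ⇒ step 2: AAABCD ⇒ AA·AA·AA·BA·AB·CD
    A ↦ AA
    B ↦ BA
    C ↦ AB
    D ↦ CD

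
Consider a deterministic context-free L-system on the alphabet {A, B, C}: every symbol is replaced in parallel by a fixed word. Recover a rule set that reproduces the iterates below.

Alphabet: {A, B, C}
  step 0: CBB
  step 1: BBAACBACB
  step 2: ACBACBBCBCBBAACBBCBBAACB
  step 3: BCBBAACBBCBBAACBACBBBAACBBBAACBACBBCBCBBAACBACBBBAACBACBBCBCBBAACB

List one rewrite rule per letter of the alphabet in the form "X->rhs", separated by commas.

  step 2 ⇒ step 3: ACBACBBCBCBBAACBBCBBAACB ⇒ BC·BBA·ACB·BC·BBA·ACB·ACB·BBA·ACB·BBA·ACB·ACB·BC·BC·BBA·ACB·ACB·BBA·ACB·ACB·BC·BC·BBA·ACB
    A ↦ BC
    B ↦ ACB
    C ↦ BBA

A->BC, B->ACB, C->BBA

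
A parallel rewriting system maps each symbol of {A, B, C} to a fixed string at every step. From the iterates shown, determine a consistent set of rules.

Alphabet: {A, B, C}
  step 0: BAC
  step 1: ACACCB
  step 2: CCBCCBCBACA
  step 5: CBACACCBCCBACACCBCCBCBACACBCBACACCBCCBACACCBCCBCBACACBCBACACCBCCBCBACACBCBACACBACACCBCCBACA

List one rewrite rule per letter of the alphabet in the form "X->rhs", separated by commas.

  step 1 ⇒ step 2: ACACCB ⇒ C·CB·C·CB·CB·ACA
    A ↦ C
    B ↦ ACA
    C ↦ CB

A->C, B->ACA, C->CB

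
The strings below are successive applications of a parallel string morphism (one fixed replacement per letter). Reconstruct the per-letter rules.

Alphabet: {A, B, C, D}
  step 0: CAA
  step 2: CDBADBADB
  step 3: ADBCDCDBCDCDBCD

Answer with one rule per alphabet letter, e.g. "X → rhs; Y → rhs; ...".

A->CD, B->CD, C->AD, D->B

  step 2 ⇒ step 3: CDBADBADB ⇒ AD·B·CD·CD·B·CD·CD·B·CD
    A ↦ CD
    B ↦ CD
    C ↦ AD
    D ↦ B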